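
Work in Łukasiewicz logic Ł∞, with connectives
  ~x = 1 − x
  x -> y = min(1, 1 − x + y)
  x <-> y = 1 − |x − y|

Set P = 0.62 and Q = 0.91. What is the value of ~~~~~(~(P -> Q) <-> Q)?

0.91

P -> Q = min(1, 1 − 0.62 + 0.91) = min(1, 1.29) = 1.00
~(P -> Q) = 1 − 1.00 = 0.00
~(P -> Q) <-> Q = 1 − |0.00 − 0.91| = 1 − 0.91 = 0.09
~(~(P -> Q) <-> Q) = 1 − 0.09 = 0.91
~~(~(P -> Q) <-> Q) = 1 − 0.91 = 0.09
~~~(~(P -> Q) <-> Q) = 1 − 0.09 = 0.91
~~~~(~(P -> Q) <-> Q) = 1 − 0.91 = 0.09
~~~~~(~(P -> Q) <-> Q) = 1 − 0.09 = 0.91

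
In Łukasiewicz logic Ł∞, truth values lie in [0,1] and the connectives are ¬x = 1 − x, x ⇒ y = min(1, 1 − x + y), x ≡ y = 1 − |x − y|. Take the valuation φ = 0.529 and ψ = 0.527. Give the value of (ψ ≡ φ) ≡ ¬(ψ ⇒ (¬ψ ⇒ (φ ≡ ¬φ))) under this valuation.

ψ ≡ φ = 1 − |0.527 − 0.529| = 1 − 0.002 = 0.998
¬ψ = 1 − 0.527 = 0.473
¬φ = 1 − 0.529 = 0.471
φ ≡ ¬φ = 1 − |0.529 − 0.471| = 1 − 0.058 = 0.942
¬ψ ⇒ (φ ≡ ¬φ) = min(1, 1 − 0.473 + 0.942) = min(1, 1.469) = 1.000
ψ ⇒ (¬ψ ⇒ (φ ≡ ¬φ)) = min(1, 1 − 0.527 + 1.000) = min(1, 1.473) = 1.000
¬(ψ ⇒ (¬ψ ⇒ (φ ≡ ¬φ))) = 1 − 1.000 = 0.000
(ψ ≡ φ) ≡ ¬(ψ ⇒ (¬ψ ⇒ (φ ≡ ¬φ))) = 1 − |0.998 − 0.000| = 1 − 0.998 = 0.002

0.002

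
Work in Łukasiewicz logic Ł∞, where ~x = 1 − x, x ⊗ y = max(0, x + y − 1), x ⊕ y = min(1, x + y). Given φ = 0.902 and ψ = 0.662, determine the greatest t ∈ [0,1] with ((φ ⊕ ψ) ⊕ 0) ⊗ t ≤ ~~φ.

φ ⊕ ψ = min(1, 0.902 + 0.662) = min(1, 1.564) = 1.000
(φ ⊕ ψ) ⊕ 0 = min(1, 1.000 + 0.000) = min(1, 1.000) = 1.000
So the left factor is (φ ⊕ ψ) ⊕ 0 = 1.000.
~φ = 1 − 0.902 = 0.098
~~φ = 1 − 0.098 = 0.902
So the right-hand bound is ~~φ = 0.902.
The residuum of the Łukasiewicz t-norm gives the supremum: min(1, 1 − 1.000 + 0.902).
1 − 1.000 + 0.902 = 0.902, so t = min(1, 0.902) = 0.902.
Check: 1.000 ⊗ 0.902 = max(0, 0.902) = 0.902 ≤ 0.902.

0.902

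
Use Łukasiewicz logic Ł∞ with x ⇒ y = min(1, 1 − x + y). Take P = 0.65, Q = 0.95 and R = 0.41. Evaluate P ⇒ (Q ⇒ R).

Q ⇒ R = min(1, 1 − 0.95 + 0.41) = min(1, 0.46) = 0.46
P ⇒ (Q ⇒ R) = min(1, 1 − 0.65 + 0.46) = min(1, 0.81) = 0.81

0.81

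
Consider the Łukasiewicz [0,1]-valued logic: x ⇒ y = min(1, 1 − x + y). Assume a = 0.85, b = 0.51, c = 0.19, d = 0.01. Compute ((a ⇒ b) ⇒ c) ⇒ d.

a ⇒ b = min(1, 1 − 0.85 + 0.51) = min(1, 0.66) = 0.66
(a ⇒ b) ⇒ c = min(1, 1 − 0.66 + 0.19) = min(1, 0.53) = 0.53
((a ⇒ b) ⇒ c) ⇒ d = min(1, 1 − 0.53 + 0.01) = min(1, 0.48) = 0.48

0.48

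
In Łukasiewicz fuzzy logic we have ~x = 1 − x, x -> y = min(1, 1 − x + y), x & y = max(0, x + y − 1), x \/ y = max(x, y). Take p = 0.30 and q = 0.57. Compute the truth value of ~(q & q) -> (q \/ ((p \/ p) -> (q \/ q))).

1.00

q & q = max(0, 0.57 + 0.57 − 1) = max(0, 0.14) = 0.14
~(q & q) = 1 − 0.14 = 0.86
p \/ p = max(0.30, 0.30) = 0.30
q \/ q = max(0.57, 0.57) = 0.57
(p \/ p) -> (q \/ q) = min(1, 1 − 0.30 + 0.57) = min(1, 1.27) = 1.00
q \/ ((p \/ p) -> (q \/ q)) = max(0.57, 1.00) = 1.00
~(q & q) -> (q \/ ((p \/ p) -> (q \/ q))) = min(1, 1 − 0.86 + 1.00) = min(1, 1.14) = 1.00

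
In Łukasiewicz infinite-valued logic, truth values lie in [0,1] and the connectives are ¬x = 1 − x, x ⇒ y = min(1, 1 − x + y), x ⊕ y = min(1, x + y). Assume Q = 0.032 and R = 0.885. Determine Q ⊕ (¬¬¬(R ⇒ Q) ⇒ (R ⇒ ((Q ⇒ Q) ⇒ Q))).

R ⇒ Q = min(1, 1 − 0.885 + 0.032) = min(1, 0.147) = 0.147
¬(R ⇒ Q) = 1 − 0.147 = 0.853
¬¬(R ⇒ Q) = 1 − 0.853 = 0.147
¬¬¬(R ⇒ Q) = 1 − 0.147 = 0.853
Q ⇒ Q = min(1, 1 − 0.032 + 0.032) = min(1, 1.000) = 1.000
(Q ⇒ Q) ⇒ Q = min(1, 1 − 1.000 + 0.032) = min(1, 0.032) = 0.032
R ⇒ ((Q ⇒ Q) ⇒ Q) = min(1, 1 − 0.885 + 0.032) = min(1, 0.147) = 0.147
¬¬¬(R ⇒ Q) ⇒ (R ⇒ ((Q ⇒ Q) ⇒ Q)) = min(1, 1 − 0.853 + 0.147) = min(1, 0.294) = 0.294
Q ⊕ (¬¬¬(R ⇒ Q) ⇒ (R ⇒ ((Q ⇒ Q) ⇒ Q))) = min(1, 0.032 + 0.294) = min(1, 0.326) = 0.326

0.326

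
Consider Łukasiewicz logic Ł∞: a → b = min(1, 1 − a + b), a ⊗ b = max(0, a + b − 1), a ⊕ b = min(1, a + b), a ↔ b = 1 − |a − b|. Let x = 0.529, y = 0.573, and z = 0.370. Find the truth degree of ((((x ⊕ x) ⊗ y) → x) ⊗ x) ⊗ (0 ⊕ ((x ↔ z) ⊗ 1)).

x ⊕ x = min(1, 0.529 + 0.529) = min(1, 1.058) = 1.000
(x ⊕ x) ⊗ y = max(0, 1.000 + 0.573 − 1) = max(0, 0.573) = 0.573
((x ⊕ x) ⊗ y) → x = min(1, 1 − 0.573 + 0.529) = min(1, 0.956) = 0.956
(((x ⊕ x) ⊗ y) → x) ⊗ x = max(0, 0.956 + 0.529 − 1) = max(0, 0.485) = 0.485
x ↔ z = 1 − |0.529 − 0.370| = 1 − 0.159 = 0.841
(x ↔ z) ⊗ 1 = max(0, 0.841 + 1.000 − 1) = max(0, 0.841) = 0.841
0 ⊕ ((x ↔ z) ⊗ 1) = min(1, 0.000 + 0.841) = min(1, 0.841) = 0.841
((((x ⊕ x) ⊗ y) → x) ⊗ x) ⊗ (0 ⊕ ((x ↔ z) ⊗ 1)) = max(0, 0.485 + 0.841 − 1) = max(0, 0.326) = 0.326

0.326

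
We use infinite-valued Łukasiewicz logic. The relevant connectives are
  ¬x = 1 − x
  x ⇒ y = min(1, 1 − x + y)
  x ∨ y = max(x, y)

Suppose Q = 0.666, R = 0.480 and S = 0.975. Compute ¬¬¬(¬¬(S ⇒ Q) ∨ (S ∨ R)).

0.025

S ⇒ Q = min(1, 1 − 0.975 + 0.666) = min(1, 0.691) = 0.691
¬(S ⇒ Q) = 1 − 0.691 = 0.309
¬¬(S ⇒ Q) = 1 − 0.309 = 0.691
S ∨ R = max(0.975, 0.480) = 0.975
¬¬(S ⇒ Q) ∨ (S ∨ R) = max(0.691, 0.975) = 0.975
¬(¬¬(S ⇒ Q) ∨ (S ∨ R)) = 1 − 0.975 = 0.025
¬¬(¬¬(S ⇒ Q) ∨ (S ∨ R)) = 1 − 0.025 = 0.975
¬¬¬(¬¬(S ⇒ Q) ∨ (S ∨ R)) = 1 − 0.975 = 0.025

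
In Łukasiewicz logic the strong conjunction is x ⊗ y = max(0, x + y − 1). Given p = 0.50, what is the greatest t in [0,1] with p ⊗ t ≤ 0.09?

0.59

The residuum of the Łukasiewicz t-norm gives the supremum: min(1, 1 − 0.50 + 0.09).
1 − 0.50 + 0.09 = 0.59, so t = min(1, 0.59) = 0.59.
Check: 0.50 ⊗ 0.59 = max(0, 0.09) = 0.09 ≤ 0.09.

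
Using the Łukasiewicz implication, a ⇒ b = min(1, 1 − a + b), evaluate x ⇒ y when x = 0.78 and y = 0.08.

x ⇒ y = min(1, 1 − 0.78 + 0.08) = min(1, 0.30) = 0.30
For comparison, the Gödel implication (1 if a ≤ b else b) would give 0.08.

0.30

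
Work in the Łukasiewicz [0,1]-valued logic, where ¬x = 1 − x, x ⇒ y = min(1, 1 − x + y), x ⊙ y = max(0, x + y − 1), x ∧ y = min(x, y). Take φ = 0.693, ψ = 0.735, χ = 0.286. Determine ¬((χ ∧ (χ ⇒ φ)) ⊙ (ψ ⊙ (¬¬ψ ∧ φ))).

1.000

χ ⇒ φ = min(1, 1 − 0.286 + 0.693) = min(1, 1.407) = 1.000
χ ∧ (χ ⇒ φ) = min(0.286, 1.000) = 0.286
¬ψ = 1 − 0.735 = 0.265
¬¬ψ = 1 − 0.265 = 0.735
¬¬ψ ∧ φ = min(0.735, 0.693) = 0.693
ψ ⊙ (¬¬ψ ∧ φ) = max(0, 0.735 + 0.693 − 1) = max(0, 0.428) = 0.428
(χ ∧ (χ ⇒ φ)) ⊙ (ψ ⊙ (¬¬ψ ∧ φ)) = max(0, 0.286 + 0.428 − 1) = max(0, -0.286) = 0.000
¬((χ ∧ (χ ⇒ φ)) ⊙ (ψ ⊙ (¬¬ψ ∧ φ))) = 1 − 0.000 = 1.000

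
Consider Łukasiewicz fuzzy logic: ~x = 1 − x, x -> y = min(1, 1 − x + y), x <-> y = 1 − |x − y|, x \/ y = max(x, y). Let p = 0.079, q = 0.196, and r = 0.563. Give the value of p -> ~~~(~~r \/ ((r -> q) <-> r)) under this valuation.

~r = 1 − 0.563 = 0.437
~~r = 1 − 0.437 = 0.563
r -> q = min(1, 1 − 0.563 + 0.196) = min(1, 0.633) = 0.633
(r -> q) <-> r = 1 − |0.633 − 0.563| = 1 − 0.070 = 0.930
~~r \/ ((r -> q) <-> r) = max(0.563, 0.930) = 0.930
~(~~r \/ ((r -> q) <-> r)) = 1 − 0.930 = 0.070
~~(~~r \/ ((r -> q) <-> r)) = 1 − 0.070 = 0.930
~~~(~~r \/ ((r -> q) <-> r)) = 1 − 0.930 = 0.070
p -> ~~~(~~r \/ ((r -> q) <-> r)) = min(1, 1 − 0.079 + 0.070) = min(1, 0.991) = 0.991

0.991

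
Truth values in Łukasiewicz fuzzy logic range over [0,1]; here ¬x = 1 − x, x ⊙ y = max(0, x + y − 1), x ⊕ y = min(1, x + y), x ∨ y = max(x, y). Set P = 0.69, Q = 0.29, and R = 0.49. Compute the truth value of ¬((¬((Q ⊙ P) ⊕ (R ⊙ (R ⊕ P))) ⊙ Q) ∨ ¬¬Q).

Q ⊙ P = max(0, 0.29 + 0.69 − 1) = max(0, -0.02) = 0.00
R ⊕ P = min(1, 0.49 + 0.69) = min(1, 1.18) = 1.00
R ⊙ (R ⊕ P) = max(0, 0.49 + 1.00 − 1) = max(0, 0.49) = 0.49
(Q ⊙ P) ⊕ (R ⊙ (R ⊕ P)) = min(1, 0.00 + 0.49) = min(1, 0.49) = 0.49
¬((Q ⊙ P) ⊕ (R ⊙ (R ⊕ P))) = 1 − 0.49 = 0.51
¬((Q ⊙ P) ⊕ (R ⊙ (R ⊕ P))) ⊙ Q = max(0, 0.51 + 0.29 − 1) = max(0, -0.20) = 0.00
¬Q = 1 − 0.29 = 0.71
¬¬Q = 1 − 0.71 = 0.29
(¬((Q ⊙ P) ⊕ (R ⊙ (R ⊕ P))) ⊙ Q) ∨ ¬¬Q = max(0.00, 0.29) = 0.29
¬((¬((Q ⊙ P) ⊕ (R ⊙ (R ⊕ P))) ⊙ Q) ∨ ¬¬Q) = 1 − 0.29 = 0.71

0.71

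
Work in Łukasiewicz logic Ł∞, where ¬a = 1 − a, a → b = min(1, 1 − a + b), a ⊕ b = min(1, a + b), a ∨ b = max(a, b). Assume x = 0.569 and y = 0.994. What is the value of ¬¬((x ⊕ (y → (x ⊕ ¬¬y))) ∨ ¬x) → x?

0.569

¬y = 1 − 0.994 = 0.006
¬¬y = 1 − 0.006 = 0.994
x ⊕ ¬¬y = min(1, 0.569 + 0.994) = min(1, 1.563) = 1.000
y → (x ⊕ ¬¬y) = min(1, 1 − 0.994 + 1.000) = min(1, 1.006) = 1.000
x ⊕ (y → (x ⊕ ¬¬y)) = min(1, 0.569 + 1.000) = min(1, 1.569) = 1.000
¬x = 1 − 0.569 = 0.431
(x ⊕ (y → (x ⊕ ¬¬y))) ∨ ¬x = max(1.000, 0.431) = 1.000
¬((x ⊕ (y → (x ⊕ ¬¬y))) ∨ ¬x) = 1 − 1.000 = 0.000
¬¬((x ⊕ (y → (x ⊕ ¬¬y))) ∨ ¬x) = 1 − 0.000 = 1.000
¬¬((x ⊕ (y → (x ⊕ ¬¬y))) ∨ ¬x) → x = min(1, 1 − 1.000 + 0.569) = min(1, 0.569) = 0.569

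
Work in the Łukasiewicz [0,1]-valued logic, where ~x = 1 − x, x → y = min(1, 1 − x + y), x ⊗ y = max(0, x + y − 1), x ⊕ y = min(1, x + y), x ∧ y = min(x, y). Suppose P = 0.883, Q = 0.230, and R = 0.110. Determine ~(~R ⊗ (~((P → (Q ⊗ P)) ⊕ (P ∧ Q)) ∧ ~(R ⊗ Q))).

~R = 1 − 0.110 = 0.890
Q ⊗ P = max(0, 0.230 + 0.883 − 1) = max(0, 0.113) = 0.113
P → (Q ⊗ P) = min(1, 1 − 0.883 + 0.113) = min(1, 0.230) = 0.230
P ∧ Q = min(0.883, 0.230) = 0.230
(P → (Q ⊗ P)) ⊕ (P ∧ Q) = min(1, 0.230 + 0.230) = min(1, 0.460) = 0.460
~((P → (Q ⊗ P)) ⊕ (P ∧ Q)) = 1 − 0.460 = 0.540
R ⊗ Q = max(0, 0.110 + 0.230 − 1) = max(0, -0.660) = 0.000
~(R ⊗ Q) = 1 − 0.000 = 1.000
~((P → (Q ⊗ P)) ⊕ (P ∧ Q)) ∧ ~(R ⊗ Q) = min(0.540, 1.000) = 0.540
~R ⊗ (~((P → (Q ⊗ P)) ⊕ (P ∧ Q)) ∧ ~(R ⊗ Q)) = max(0, 0.890 + 0.540 − 1) = max(0, 0.430) = 0.430
~(~R ⊗ (~((P → (Q ⊗ P)) ⊕ (P ∧ Q)) ∧ ~(R ⊗ Q))) = 1 − 0.430 = 0.570

0.570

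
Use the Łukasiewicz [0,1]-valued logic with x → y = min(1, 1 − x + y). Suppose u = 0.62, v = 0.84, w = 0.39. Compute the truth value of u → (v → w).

0.93

v → w = min(1, 1 − 0.84 + 0.39) = min(1, 0.55) = 0.55
u → (v → w) = min(1, 1 − 0.62 + 0.55) = min(1, 0.93) = 0.93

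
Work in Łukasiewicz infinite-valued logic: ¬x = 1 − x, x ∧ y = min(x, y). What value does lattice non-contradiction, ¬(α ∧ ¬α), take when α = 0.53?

¬α = 1 − 0.53 = 0.47
α ∧ ¬α = min(0.53, 0.47) = 0.47
¬(α ∧ ¬α) = 1 − 0.47 = 0.53
(The value 0.53 < 1 shows this instance is not satisfied; not a Ł∞-tautology — its value is 1 − min(a, 1−a).)

0.53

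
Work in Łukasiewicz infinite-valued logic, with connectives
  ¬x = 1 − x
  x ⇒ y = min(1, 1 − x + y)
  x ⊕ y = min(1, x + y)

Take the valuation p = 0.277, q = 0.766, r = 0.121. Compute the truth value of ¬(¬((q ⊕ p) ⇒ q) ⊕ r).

0.645

q ⊕ p = min(1, 0.766 + 0.277) = min(1, 1.043) = 1.000
(q ⊕ p) ⇒ q = min(1, 1 − 1.000 + 0.766) = min(1, 0.766) = 0.766
¬((q ⊕ p) ⇒ q) = 1 − 0.766 = 0.234
¬((q ⊕ p) ⇒ q) ⊕ r = min(1, 0.234 + 0.121) = min(1, 0.355) = 0.355
¬(¬((q ⊕ p) ⇒ q) ⊕ r) = 1 − 0.355 = 0.645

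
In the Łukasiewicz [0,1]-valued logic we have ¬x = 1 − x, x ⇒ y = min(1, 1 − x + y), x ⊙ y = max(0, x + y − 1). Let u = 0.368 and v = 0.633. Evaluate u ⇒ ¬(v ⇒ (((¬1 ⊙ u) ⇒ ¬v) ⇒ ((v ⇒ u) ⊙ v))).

0.897

¬1 = 1 − 1.000 = 0.000
¬1 ⊙ u = max(0, 0.000 + 0.368 − 1) = max(0, -0.632) = 0.000
¬v = 1 − 0.633 = 0.367
(¬1 ⊙ u) ⇒ ¬v = min(1, 1 − 0.000 + 0.367) = min(1, 1.367) = 1.000
v ⇒ u = min(1, 1 − 0.633 + 0.368) = min(1, 0.735) = 0.735
(v ⇒ u) ⊙ v = max(0, 0.735 + 0.633 − 1) = max(0, 0.368) = 0.368
((¬1 ⊙ u) ⇒ ¬v) ⇒ ((v ⇒ u) ⊙ v) = min(1, 1 − 1.000 + 0.368) = min(1, 0.368) = 0.368
v ⇒ (((¬1 ⊙ u) ⇒ ¬v) ⇒ ((v ⇒ u) ⊙ v)) = min(1, 1 − 0.633 + 0.368) = min(1, 0.735) = 0.735
¬(v ⇒ (((¬1 ⊙ u) ⇒ ¬v) ⇒ ((v ⇒ u) ⊙ v))) = 1 − 0.735 = 0.265
u ⇒ ¬(v ⇒ (((¬1 ⊙ u) ⇒ ¬v) ⇒ ((v ⇒ u) ⊙ v))) = min(1, 1 − 0.368 + 0.265) = min(1, 0.897) = 0.897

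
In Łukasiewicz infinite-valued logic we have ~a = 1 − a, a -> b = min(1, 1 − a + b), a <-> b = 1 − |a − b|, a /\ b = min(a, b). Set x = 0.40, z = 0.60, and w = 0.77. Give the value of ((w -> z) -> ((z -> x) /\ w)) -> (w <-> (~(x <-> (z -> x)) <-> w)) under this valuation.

0.92

w -> z = min(1, 1 − 0.77 + 0.60) = min(1, 0.83) = 0.83
z -> x = min(1, 1 − 0.60 + 0.40) = min(1, 0.80) = 0.80
(z -> x) /\ w = min(0.80, 0.77) = 0.77
(w -> z) -> ((z -> x) /\ w) = min(1, 1 − 0.83 + 0.77) = min(1, 0.94) = 0.94
x <-> (z -> x) = 1 − |0.40 − 0.80| = 1 − 0.40 = 0.60
~(x <-> (z -> x)) = 1 − 0.60 = 0.40
~(x <-> (z -> x)) <-> w = 1 − |0.40 − 0.77| = 1 − 0.37 = 0.63
w <-> (~(x <-> (z -> x)) <-> w) = 1 − |0.77 − 0.63| = 1 − 0.14 = 0.86
((w -> z) -> ((z -> x) /\ w)) -> (w <-> (~(x <-> (z -> x)) <-> w)) = min(1, 1 − 0.94 + 0.86) = min(1, 0.92) = 0.92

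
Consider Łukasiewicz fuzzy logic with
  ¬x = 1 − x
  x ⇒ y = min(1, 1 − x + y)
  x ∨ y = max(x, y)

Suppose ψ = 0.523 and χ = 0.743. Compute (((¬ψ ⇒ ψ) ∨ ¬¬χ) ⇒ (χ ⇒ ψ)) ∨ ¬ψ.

0.780

¬ψ = 1 − 0.523 = 0.477
¬ψ ⇒ ψ = min(1, 1 − 0.477 + 0.523) = min(1, 1.046) = 1.000
¬χ = 1 − 0.743 = 0.257
¬¬χ = 1 − 0.257 = 0.743
(¬ψ ⇒ ψ) ∨ ¬¬χ = max(1.000, 0.743) = 1.000
χ ⇒ ψ = min(1, 1 − 0.743 + 0.523) = min(1, 0.780) = 0.780
((¬ψ ⇒ ψ) ∨ ¬¬χ) ⇒ (χ ⇒ ψ) = min(1, 1 − 1.000 + 0.780) = min(1, 0.780) = 0.780
(((¬ψ ⇒ ψ) ∨ ¬¬χ) ⇒ (χ ⇒ ψ)) ∨ ¬ψ = max(0.780, 0.477) = 0.780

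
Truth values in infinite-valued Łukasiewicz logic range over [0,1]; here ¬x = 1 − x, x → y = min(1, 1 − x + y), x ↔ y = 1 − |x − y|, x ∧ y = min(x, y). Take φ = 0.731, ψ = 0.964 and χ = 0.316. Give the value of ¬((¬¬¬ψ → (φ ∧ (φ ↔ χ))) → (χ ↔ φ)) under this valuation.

¬ψ = 1 − 0.964 = 0.036
¬¬ψ = 1 − 0.036 = 0.964
¬¬¬ψ = 1 − 0.964 = 0.036
φ ↔ χ = 1 − |0.731 − 0.316| = 1 − 0.415 = 0.585
φ ∧ (φ ↔ χ) = min(0.731, 0.585) = 0.585
¬¬¬ψ → (φ ∧ (φ ↔ χ)) = min(1, 1 − 0.036 + 0.585) = min(1, 1.549) = 1.000
χ ↔ φ = 1 − |0.316 − 0.731| = 1 − 0.415 = 0.585
(¬¬¬ψ → (φ ∧ (φ ↔ χ))) → (χ ↔ φ) = min(1, 1 − 1.000 + 0.585) = min(1, 0.585) = 0.585
¬((¬¬¬ψ → (φ ∧ (φ ↔ χ))) → (χ ↔ φ)) = 1 − 0.585 = 0.415

0.415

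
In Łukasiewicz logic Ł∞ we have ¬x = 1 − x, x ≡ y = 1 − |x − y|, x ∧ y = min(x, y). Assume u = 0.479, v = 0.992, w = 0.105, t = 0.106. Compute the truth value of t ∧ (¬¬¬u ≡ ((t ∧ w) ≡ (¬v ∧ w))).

¬u = 1 − 0.479 = 0.521
¬¬u = 1 − 0.521 = 0.479
¬¬¬u = 1 − 0.479 = 0.521
t ∧ w = min(0.106, 0.105) = 0.105
¬v = 1 − 0.992 = 0.008
¬v ∧ w = min(0.008, 0.105) = 0.008
(t ∧ w) ≡ (¬v ∧ w) = 1 − |0.105 − 0.008| = 1 − 0.097 = 0.903
¬¬¬u ≡ ((t ∧ w) ≡ (¬v ∧ w)) = 1 − |0.521 − 0.903| = 1 − 0.382 = 0.618
t ∧ (¬¬¬u ≡ ((t ∧ w) ≡ (¬v ∧ w))) = min(0.106, 0.618) = 0.106

0.106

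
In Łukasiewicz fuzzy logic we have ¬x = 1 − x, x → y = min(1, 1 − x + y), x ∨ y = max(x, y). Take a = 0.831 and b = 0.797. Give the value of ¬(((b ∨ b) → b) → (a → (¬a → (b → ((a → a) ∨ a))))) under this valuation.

b ∨ b = max(0.797, 0.797) = 0.797
(b ∨ b) → b = min(1, 1 − 0.797 + 0.797) = min(1, 1.000) = 1.000
¬a = 1 − 0.831 = 0.169
a → a = min(1, 1 − 0.831 + 0.831) = min(1, 1.000) = 1.000
(a → a) ∨ a = max(1.000, 0.831) = 1.000
b → ((a → a) ∨ a) = min(1, 1 − 0.797 + 1.000) = min(1, 1.203) = 1.000
¬a → (b → ((a → a) ∨ a)) = min(1, 1 − 0.169 + 1.000) = min(1, 1.831) = 1.000
a → (¬a → (b → ((a → a) ∨ a))) = min(1, 1 − 0.831 + 1.000) = min(1, 1.169) = 1.000
((b ∨ b) → b) → (a → (¬a → (b → ((a → a) ∨ a)))) = min(1, 1 − 1.000 + 1.000) = min(1, 1.000) = 1.000
¬(((b ∨ b) → b) → (a → (¬a → (b → ((a → a) ∨ a))))) = 1 − 1.000 = 0.000

0.000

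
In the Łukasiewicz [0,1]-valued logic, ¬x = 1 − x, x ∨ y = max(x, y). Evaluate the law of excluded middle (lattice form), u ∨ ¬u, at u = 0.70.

¬u = 1 − 0.70 = 0.30
u ∨ ¬u = max(0.70, 0.30) = 0.70
(The value 0.70 < 1 shows this instance is not satisfied; not a Ł∞-tautology — its value is max(a, 1−a).)

0.70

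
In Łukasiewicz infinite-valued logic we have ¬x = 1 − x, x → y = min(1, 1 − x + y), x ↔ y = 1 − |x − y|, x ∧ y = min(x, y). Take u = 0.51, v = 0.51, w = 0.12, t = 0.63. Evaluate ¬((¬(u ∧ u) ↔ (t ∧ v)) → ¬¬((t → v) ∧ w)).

u ∧ u = min(0.51, 0.51) = 0.51
¬(u ∧ u) = 1 − 0.51 = 0.49
t ∧ v = min(0.63, 0.51) = 0.51
¬(u ∧ u) ↔ (t ∧ v) = 1 − |0.49 − 0.51| = 1 − 0.02 = 0.98
t → v = min(1, 1 − 0.63 + 0.51) = min(1, 0.88) = 0.88
(t → v) ∧ w = min(0.88, 0.12) = 0.12
¬((t → v) ∧ w) = 1 − 0.12 = 0.88
¬¬((t → v) ∧ w) = 1 − 0.88 = 0.12
(¬(u ∧ u) ↔ (t ∧ v)) → ¬¬((t → v) ∧ w) = min(1, 1 − 0.98 + 0.12) = min(1, 0.14) = 0.14
¬((¬(u ∧ u) ↔ (t ∧ v)) → ¬¬((t → v) ∧ w)) = 1 − 0.14 = 0.86

0.86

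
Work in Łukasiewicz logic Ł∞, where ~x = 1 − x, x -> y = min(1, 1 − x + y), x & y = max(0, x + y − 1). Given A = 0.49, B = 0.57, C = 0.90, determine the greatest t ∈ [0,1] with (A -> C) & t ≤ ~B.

A -> C = min(1, 1 − 0.49 + 0.90) = min(1, 1.41) = 1.00
So the left factor is A -> C = 1.00.
~B = 1 − 0.57 = 0.43
So the right-hand bound is ~B = 0.43.
The residuum of the Łukasiewicz t-norm gives the supremum: min(1, 1 − 1.00 + 0.43).
1 − 1.00 + 0.43 = 0.43, so t = min(1, 0.43) = 0.43.
Check: 1.00 & 0.43 = max(0, 0.43) = 0.43 ≤ 0.43.

0.43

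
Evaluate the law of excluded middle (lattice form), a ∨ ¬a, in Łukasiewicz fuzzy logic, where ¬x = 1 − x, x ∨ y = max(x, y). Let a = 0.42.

0.58

¬a = 1 − 0.42 = 0.58
a ∨ ¬a = max(0.42, 0.58) = 0.58
(The value 0.58 < 1 shows this instance is not satisfied; not a Ł∞-tautology — its value is max(a, 1−a).)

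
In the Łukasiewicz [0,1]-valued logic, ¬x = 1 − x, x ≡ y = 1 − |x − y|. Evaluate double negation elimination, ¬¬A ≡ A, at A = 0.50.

¬A = 1 − 0.50 = 0.50
¬¬A = 1 − 0.50 = 0.50
¬¬A ≡ A = 1 − |0.50 − 0.50| = 1 − 0.00 = 1.00
(As expected: always 1 in Ł∞ since negation is involutive.)

1.00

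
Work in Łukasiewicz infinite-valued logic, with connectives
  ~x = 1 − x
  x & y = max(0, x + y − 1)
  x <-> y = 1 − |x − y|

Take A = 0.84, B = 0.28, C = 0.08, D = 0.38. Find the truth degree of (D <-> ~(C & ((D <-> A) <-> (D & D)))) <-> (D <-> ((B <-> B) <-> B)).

D <-> A = 1 − |0.38 − 0.84| = 1 − 0.46 = 0.54
D & D = max(0, 0.38 + 0.38 − 1) = max(0, -0.24) = 0.00
(D <-> A) <-> (D & D) = 1 − |0.54 − 0.00| = 1 − 0.54 = 0.46
C & ((D <-> A) <-> (D & D)) = max(0, 0.08 + 0.46 − 1) = max(0, -0.46) = 0.00
~(C & ((D <-> A) <-> (D & D))) = 1 − 0.00 = 1.00
D <-> ~(C & ((D <-> A) <-> (D & D))) = 1 − |0.38 − 1.00| = 1 − 0.62 = 0.38
B <-> B = 1 − |0.28 − 0.28| = 1 − 0.00 = 1.00
(B <-> B) <-> B = 1 − |1.00 − 0.28| = 1 − 0.72 = 0.28
D <-> ((B <-> B) <-> B) = 1 − |0.38 − 0.28| = 1 − 0.10 = 0.90
(D <-> ~(C & ((D <-> A) <-> (D & D)))) <-> (D <-> ((B <-> B) <-> B)) = 1 − |0.38 − 0.90| = 1 − 0.52 = 0.48

0.48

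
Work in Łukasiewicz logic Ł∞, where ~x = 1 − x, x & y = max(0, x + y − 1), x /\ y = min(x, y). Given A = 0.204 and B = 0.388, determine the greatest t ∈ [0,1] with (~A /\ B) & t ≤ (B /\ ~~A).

0.816

~A = 1 − 0.204 = 0.796
~A /\ B = min(0.796, 0.388) = 0.388
So the left factor is ~A /\ B = 0.388.
~~A = 1 − 0.796 = 0.204
B /\ ~~A = min(0.388, 0.204) = 0.204
So the right-hand bound is B /\ ~~A = 0.204.
The residuum of the Łukasiewicz t-norm gives the supremum: min(1, 1 − 0.388 + 0.204).
1 − 0.388 + 0.204 = 0.816, so t = min(1, 0.816) = 0.816.
Check: 0.388 & 0.816 = max(0, 0.204) = 0.204 ≤ 0.204.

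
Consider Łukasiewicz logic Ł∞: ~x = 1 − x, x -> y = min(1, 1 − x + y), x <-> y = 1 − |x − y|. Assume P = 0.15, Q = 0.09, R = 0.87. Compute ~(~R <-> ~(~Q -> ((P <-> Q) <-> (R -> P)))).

~R = 1 − 0.87 = 0.13
~Q = 1 − 0.09 = 0.91
P <-> Q = 1 − |0.15 − 0.09| = 1 − 0.06 = 0.94
R -> P = min(1, 1 − 0.87 + 0.15) = min(1, 0.28) = 0.28
(P <-> Q) <-> (R -> P) = 1 − |0.94 − 0.28| = 1 − 0.66 = 0.34
~Q -> ((P <-> Q) <-> (R -> P)) = min(1, 1 − 0.91 + 0.34) = min(1, 0.43) = 0.43
~(~Q -> ((P <-> Q) <-> (R -> P))) = 1 − 0.43 = 0.57
~R <-> ~(~Q -> ((P <-> Q) <-> (R -> P))) = 1 − |0.13 − 0.57| = 1 − 0.44 = 0.56
~(~R <-> ~(~Q -> ((P <-> Q) <-> (R -> P)))) = 1 − 0.56 = 0.44

0.44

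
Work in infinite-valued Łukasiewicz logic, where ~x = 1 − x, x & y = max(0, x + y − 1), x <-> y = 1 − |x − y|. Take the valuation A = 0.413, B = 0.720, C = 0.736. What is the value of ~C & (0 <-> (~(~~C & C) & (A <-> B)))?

~C = 1 − 0.736 = 0.264
~~C = 1 − 0.264 = 0.736
~~C & C = max(0, 0.736 + 0.736 − 1) = max(0, 0.472) = 0.472
~(~~C & C) = 1 − 0.472 = 0.528
A <-> B = 1 − |0.413 − 0.720| = 1 − 0.307 = 0.693
~(~~C & C) & (A <-> B) = max(0, 0.528 + 0.693 − 1) = max(0, 0.221) = 0.221
0 <-> (~(~~C & C) & (A <-> B)) = 1 − |0.000 − 0.221| = 1 − 0.221 = 0.779
~C & (0 <-> (~(~~C & C) & (A <-> B))) = max(0, 0.264 + 0.779 − 1) = max(0, 0.043) = 0.043

0.043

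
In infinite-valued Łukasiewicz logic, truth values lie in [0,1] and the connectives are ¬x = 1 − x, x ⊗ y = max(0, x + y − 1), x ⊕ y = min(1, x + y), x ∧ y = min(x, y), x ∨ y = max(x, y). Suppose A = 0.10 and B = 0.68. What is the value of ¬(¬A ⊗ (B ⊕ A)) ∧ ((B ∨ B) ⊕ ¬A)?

¬A = 1 − 0.10 = 0.90
B ⊕ A = min(1, 0.68 + 0.10) = min(1, 0.78) = 0.78
¬A ⊗ (B ⊕ A) = max(0, 0.90 + 0.78 − 1) = max(0, 0.68) = 0.68
¬(¬A ⊗ (B ⊕ A)) = 1 − 0.68 = 0.32
B ∨ B = max(0.68, 0.68) = 0.68
(B ∨ B) ⊕ ¬A = min(1, 0.68 + 0.90) = min(1, 1.58) = 1.00
¬(¬A ⊗ (B ⊕ A)) ∧ ((B ∨ B) ⊕ ¬A) = min(0.32, 1.00) = 0.32

0.32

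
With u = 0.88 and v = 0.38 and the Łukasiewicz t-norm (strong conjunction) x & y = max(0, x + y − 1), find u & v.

0.26

u & v = max(0, 0.88 + 0.38 − 1) = max(0, 0.26) = 0.26
For comparison, the Gödel (minimum) t-norm min(x, y) would give 0.38.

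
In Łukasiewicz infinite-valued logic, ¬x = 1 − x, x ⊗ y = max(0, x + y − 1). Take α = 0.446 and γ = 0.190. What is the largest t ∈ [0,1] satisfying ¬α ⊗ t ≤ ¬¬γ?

¬α = 1 − 0.446 = 0.554
So the left factor is ¬α = 0.554.
¬γ = 1 − 0.190 = 0.810
¬¬γ = 1 − 0.810 = 0.190
So the right-hand bound is ¬¬γ = 0.190.
The residuum of the Łukasiewicz t-norm gives the supremum: min(1, 1 − 0.554 + 0.190).
1 − 0.554 + 0.190 = 0.636, so t = min(1, 0.636) = 0.636.
Check: 0.554 ⊗ 0.636 = max(0, 0.190) = 0.190 ≤ 0.190.

0.636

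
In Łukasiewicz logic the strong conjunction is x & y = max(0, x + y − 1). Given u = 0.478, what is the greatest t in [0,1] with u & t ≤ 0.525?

1.000

The residuum of the Łukasiewicz t-norm gives the supremum: min(1, 1 − 0.478 + 0.525).
1 − 0.478 + 0.525 = 1.047, so t = min(1, 1.047) = 1.000.
Check: 0.478 & 1.000 = max(0, 0.478) = 0.478 ≤ 0.525.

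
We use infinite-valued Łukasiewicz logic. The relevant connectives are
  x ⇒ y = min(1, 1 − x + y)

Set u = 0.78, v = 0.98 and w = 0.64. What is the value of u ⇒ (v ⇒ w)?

v ⇒ w = min(1, 1 − 0.98 + 0.64) = min(1, 0.66) = 0.66
u ⇒ (v ⇒ w) = min(1, 1 − 0.78 + 0.66) = min(1, 0.88) = 0.88

0.88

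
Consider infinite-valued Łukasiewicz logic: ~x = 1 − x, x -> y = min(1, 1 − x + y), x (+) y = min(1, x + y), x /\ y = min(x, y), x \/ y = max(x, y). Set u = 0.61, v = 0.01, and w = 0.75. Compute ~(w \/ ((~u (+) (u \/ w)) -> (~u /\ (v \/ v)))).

0.25

~u = 1 − 0.61 = 0.39
u \/ w = max(0.61, 0.75) = 0.75
~u (+) (u \/ w) = min(1, 0.39 + 0.75) = min(1, 1.14) = 1.00
v \/ v = max(0.01, 0.01) = 0.01
~u /\ (v \/ v) = min(0.39, 0.01) = 0.01
(~u (+) (u \/ w)) -> (~u /\ (v \/ v)) = min(1, 1 − 1.00 + 0.01) = min(1, 0.01) = 0.01
w \/ ((~u (+) (u \/ w)) -> (~u /\ (v \/ v))) = max(0.75, 0.01) = 0.75
~(w \/ ((~u (+) (u \/ w)) -> (~u /\ (v \/ v)))) = 1 − 0.75 = 0.25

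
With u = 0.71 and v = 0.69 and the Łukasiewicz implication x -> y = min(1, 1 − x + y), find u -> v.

0.98

u -> v = min(1, 1 − 0.71 + 0.69) = min(1, 0.98) = 0.98
For comparison, the Gödel implication (1 if x ≤ y else y) would give 0.69.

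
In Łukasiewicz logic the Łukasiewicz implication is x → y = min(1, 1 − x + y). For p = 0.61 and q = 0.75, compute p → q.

1.00

p → q = min(1, 1 − 0.61 + 0.75) = min(1, 1.14) = 1.00
For comparison, the Gödel implication (1 if x ≤ y else y) would give 1.00.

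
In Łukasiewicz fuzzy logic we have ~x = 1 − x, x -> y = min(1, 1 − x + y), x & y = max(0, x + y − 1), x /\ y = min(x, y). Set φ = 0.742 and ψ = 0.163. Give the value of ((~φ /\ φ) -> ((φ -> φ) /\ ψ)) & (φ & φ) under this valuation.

~φ = 1 − 0.742 = 0.258
~φ /\ φ = min(0.258, 0.742) = 0.258
φ -> φ = min(1, 1 − 0.742 + 0.742) = min(1, 1.000) = 1.000
(φ -> φ) /\ ψ = min(1.000, 0.163) = 0.163
(~φ /\ φ) -> ((φ -> φ) /\ ψ) = min(1, 1 − 0.258 + 0.163) = min(1, 0.905) = 0.905
φ & φ = max(0, 0.742 + 0.742 − 1) = max(0, 0.484) = 0.484
((~φ /\ φ) -> ((φ -> φ) /\ ψ)) & (φ & φ) = max(0, 0.905 + 0.484 − 1) = max(0, 0.389) = 0.389

0.389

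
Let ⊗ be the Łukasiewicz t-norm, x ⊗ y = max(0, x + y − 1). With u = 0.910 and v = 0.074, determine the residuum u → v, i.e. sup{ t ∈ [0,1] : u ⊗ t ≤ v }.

0.164

The residuum of the Łukasiewicz t-norm gives the supremum: min(1, 1 − 0.910 + 0.074).
1 − 0.910 + 0.074 = 0.164, so t = min(1, 0.164) = 0.164.
Check: 0.910 ⊗ 0.164 = max(0, 0.074) = 0.074 ≤ 0.074.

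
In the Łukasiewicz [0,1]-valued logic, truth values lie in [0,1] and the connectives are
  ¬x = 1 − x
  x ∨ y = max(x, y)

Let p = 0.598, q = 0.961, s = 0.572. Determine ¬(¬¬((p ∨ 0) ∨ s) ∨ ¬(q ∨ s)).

p ∨ 0 = max(0.598, 0.000) = 0.598
(p ∨ 0) ∨ s = max(0.598, 0.572) = 0.598
¬((p ∨ 0) ∨ s) = 1 − 0.598 = 0.402
¬¬((p ∨ 0) ∨ s) = 1 − 0.402 = 0.598
q ∨ s = max(0.961, 0.572) = 0.961
¬(q ∨ s) = 1 − 0.961 = 0.039
¬¬((p ∨ 0) ∨ s) ∨ ¬(q ∨ s) = max(0.598, 0.039) = 0.598
¬(¬¬((p ∨ 0) ∨ s) ∨ ¬(q ∨ s)) = 1 − 0.598 = 0.402

0.402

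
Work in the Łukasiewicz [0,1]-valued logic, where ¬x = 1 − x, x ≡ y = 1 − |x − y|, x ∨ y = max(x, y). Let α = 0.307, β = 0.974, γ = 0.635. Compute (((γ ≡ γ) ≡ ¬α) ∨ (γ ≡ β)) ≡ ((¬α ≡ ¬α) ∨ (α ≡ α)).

γ ≡ γ = 1 − |0.635 − 0.635| = 1 − 0.000 = 1.000
¬α = 1 − 0.307 = 0.693
(γ ≡ γ) ≡ ¬α = 1 − |1.000 − 0.693| = 1 − 0.307 = 0.693
γ ≡ β = 1 − |0.635 − 0.974| = 1 − 0.339 = 0.661
((γ ≡ γ) ≡ ¬α) ∨ (γ ≡ β) = max(0.693, 0.661) = 0.693
¬α ≡ ¬α = 1 − |0.693 − 0.693| = 1 − 0.000 = 1.000
α ≡ α = 1 − |0.307 − 0.307| = 1 − 0.000 = 1.000
(¬α ≡ ¬α) ∨ (α ≡ α) = max(1.000, 1.000) = 1.000
(((γ ≡ γ) ≡ ¬α) ∨ (γ ≡ β)) ≡ ((¬α ≡ ¬α) ∨ (α ≡ α)) = 1 − |0.693 − 1.000| = 1 − 0.307 = 0.693

0.693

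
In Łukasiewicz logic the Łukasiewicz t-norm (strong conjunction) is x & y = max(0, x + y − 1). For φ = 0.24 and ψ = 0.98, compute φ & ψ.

0.22

φ & ψ = max(0, 0.24 + 0.98 − 1) = max(0, 0.22) = 0.22
For comparison, the Gödel (minimum) t-norm min(x, y) would give 0.24.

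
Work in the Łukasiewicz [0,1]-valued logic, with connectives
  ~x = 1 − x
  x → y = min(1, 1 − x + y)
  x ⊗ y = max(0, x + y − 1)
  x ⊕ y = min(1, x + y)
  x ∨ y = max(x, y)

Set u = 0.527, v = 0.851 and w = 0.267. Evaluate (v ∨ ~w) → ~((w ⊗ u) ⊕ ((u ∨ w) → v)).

0.149

~w = 1 − 0.267 = 0.733
v ∨ ~w = max(0.851, 0.733) = 0.851
w ⊗ u = max(0, 0.267 + 0.527 − 1) = max(0, -0.206) = 0.000
u ∨ w = max(0.527, 0.267) = 0.527
(u ∨ w) → v = min(1, 1 − 0.527 + 0.851) = min(1, 1.324) = 1.000
(w ⊗ u) ⊕ ((u ∨ w) → v) = min(1, 0.000 + 1.000) = min(1, 1.000) = 1.000
~((w ⊗ u) ⊕ ((u ∨ w) → v)) = 1 − 1.000 = 0.000
(v ∨ ~w) → ~((w ⊗ u) ⊕ ((u ∨ w) → v)) = min(1, 1 − 0.851 + 0.000) = min(1, 0.149) = 0.149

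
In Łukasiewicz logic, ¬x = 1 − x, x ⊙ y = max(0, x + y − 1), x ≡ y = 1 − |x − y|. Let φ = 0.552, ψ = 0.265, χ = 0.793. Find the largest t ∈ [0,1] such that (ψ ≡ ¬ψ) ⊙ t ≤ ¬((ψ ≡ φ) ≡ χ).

¬ψ = 1 − 0.265 = 0.735
ψ ≡ ¬ψ = 1 − |0.265 − 0.735| = 1 − 0.470 = 0.530
So the left factor is ψ ≡ ¬ψ = 0.530.
ψ ≡ φ = 1 − |0.265 − 0.552| = 1 − 0.287 = 0.713
(ψ ≡ φ) ≡ χ = 1 − |0.713 − 0.793| = 1 − 0.080 = 0.920
¬((ψ ≡ φ) ≡ χ) = 1 − 0.920 = 0.080
So the right-hand bound is ¬((ψ ≡ φ) ≡ χ) = 0.080.
The residuum of the Łukasiewicz t-norm gives the supremum: min(1, 1 − 0.530 + 0.080).
1 − 0.530 + 0.080 = 0.550, so t = min(1, 0.550) = 0.550.
Check: 0.530 ⊙ 0.550 = max(0, 0.080) = 0.080 ≤ 0.080.

0.550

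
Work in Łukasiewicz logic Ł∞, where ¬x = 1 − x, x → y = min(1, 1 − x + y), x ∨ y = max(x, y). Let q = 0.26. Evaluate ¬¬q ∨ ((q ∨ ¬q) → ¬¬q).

0.52

¬q = 1 − 0.26 = 0.74
¬¬q = 1 − 0.74 = 0.26
q ∨ ¬q = max(0.26, 0.74) = 0.74
(q ∨ ¬q) → ¬¬q = min(1, 1 − 0.74 + 0.26) = min(1, 0.52) = 0.52
¬¬q ∨ ((q ∨ ¬q) → ¬¬q) = max(0.26, 0.52) = 0.52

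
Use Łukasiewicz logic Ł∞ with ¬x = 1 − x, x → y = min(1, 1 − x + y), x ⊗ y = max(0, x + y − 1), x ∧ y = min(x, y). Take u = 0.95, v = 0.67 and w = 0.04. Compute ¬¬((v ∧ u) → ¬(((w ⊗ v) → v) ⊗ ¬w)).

v ∧ u = min(0.67, 0.95) = 0.67
w ⊗ v = max(0, 0.04 + 0.67 − 1) = max(0, -0.29) = 0.00
(w ⊗ v) → v = min(1, 1 − 0.00 + 0.67) = min(1, 1.67) = 1.00
¬w = 1 − 0.04 = 0.96
((w ⊗ v) → v) ⊗ ¬w = max(0, 1.00 + 0.96 − 1) = max(0, 0.96) = 0.96
¬(((w ⊗ v) → v) ⊗ ¬w) = 1 − 0.96 = 0.04
(v ∧ u) → ¬(((w ⊗ v) → v) ⊗ ¬w) = min(1, 1 − 0.67 + 0.04) = min(1, 0.37) = 0.37
¬((v ∧ u) → ¬(((w ⊗ v) → v) ⊗ ¬w)) = 1 − 0.37 = 0.63
¬¬((v ∧ u) → ¬(((w ⊗ v) → v) ⊗ ¬w)) = 1 − 0.63 = 0.37

0.37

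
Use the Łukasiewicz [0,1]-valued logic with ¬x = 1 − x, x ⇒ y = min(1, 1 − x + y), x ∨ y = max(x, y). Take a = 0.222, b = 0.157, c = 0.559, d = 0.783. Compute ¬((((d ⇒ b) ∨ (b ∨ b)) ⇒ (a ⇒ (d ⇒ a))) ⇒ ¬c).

0.559

d ⇒ b = min(1, 1 − 0.783 + 0.157) = min(1, 0.374) = 0.374
b ∨ b = max(0.157, 0.157) = 0.157
(d ⇒ b) ∨ (b ∨ b) = max(0.374, 0.157) = 0.374
d ⇒ a = min(1, 1 − 0.783 + 0.222) = min(1, 0.439) = 0.439
a ⇒ (d ⇒ a) = min(1, 1 − 0.222 + 0.439) = min(1, 1.217) = 1.000
((d ⇒ b) ∨ (b ∨ b)) ⇒ (a ⇒ (d ⇒ a)) = min(1, 1 − 0.374 + 1.000) = min(1, 1.626) = 1.000
¬c = 1 − 0.559 = 0.441
(((d ⇒ b) ∨ (b ∨ b)) ⇒ (a ⇒ (d ⇒ a))) ⇒ ¬c = min(1, 1 − 1.000 + 0.441) = min(1, 0.441) = 0.441
¬((((d ⇒ b) ∨ (b ∨ b)) ⇒ (a ⇒ (d ⇒ a))) ⇒ ¬c) = 1 − 0.441 = 0.559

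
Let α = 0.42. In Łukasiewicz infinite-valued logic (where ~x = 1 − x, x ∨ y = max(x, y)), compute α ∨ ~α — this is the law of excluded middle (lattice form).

0.58

~α = 1 − 0.42 = 0.58
α ∨ ~α = max(0.42, 0.58) = 0.58
(The value 0.58 < 1 shows this instance is not satisfied; not a Ł∞-tautology — its value is max(a, 1−a).)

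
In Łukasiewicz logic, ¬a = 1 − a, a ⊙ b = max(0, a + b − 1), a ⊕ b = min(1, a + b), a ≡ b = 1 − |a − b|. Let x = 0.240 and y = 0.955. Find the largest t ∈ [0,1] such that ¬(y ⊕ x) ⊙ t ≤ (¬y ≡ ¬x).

y ⊕ x = min(1, 0.955 + 0.240) = min(1, 1.195) = 1.000
¬(y ⊕ x) = 1 − 1.000 = 0.000
So the left factor is ¬(y ⊕ x) = 0.000.
¬y = 1 − 0.955 = 0.045
¬x = 1 − 0.240 = 0.760
¬y ≡ ¬x = 1 − |0.045 − 0.760| = 1 − 0.715 = 0.285
So the right-hand bound is ¬y ≡ ¬x = 0.285.
The residuum of the Łukasiewicz t-norm gives the supremum: min(1, 1 − 0.000 + 0.285).
1 − 0.000 + 0.285 = 1.285, so t = min(1, 1.285) = 1.000.
Check: 0.000 ⊙ 1.000 = max(0, 0.000) = 0.000 ≤ 0.285.

1.000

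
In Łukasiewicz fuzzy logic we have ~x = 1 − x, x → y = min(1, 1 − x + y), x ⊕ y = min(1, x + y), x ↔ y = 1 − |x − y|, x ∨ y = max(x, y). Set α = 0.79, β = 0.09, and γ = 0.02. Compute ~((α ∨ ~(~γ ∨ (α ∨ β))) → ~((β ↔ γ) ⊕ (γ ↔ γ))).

~γ = 1 − 0.02 = 0.98
α ∨ β = max(0.79, 0.09) = 0.79
~γ ∨ (α ∨ β) = max(0.98, 0.79) = 0.98
~(~γ ∨ (α ∨ β)) = 1 − 0.98 = 0.02
α ∨ ~(~γ ∨ (α ∨ β)) = max(0.79, 0.02) = 0.79
β ↔ γ = 1 − |0.09 − 0.02| = 1 − 0.07 = 0.93
γ ↔ γ = 1 − |0.02 − 0.02| = 1 − 0.00 = 1.00
(β ↔ γ) ⊕ (γ ↔ γ) = min(1, 0.93 + 1.00) = min(1, 1.93) = 1.00
~((β ↔ γ) ⊕ (γ ↔ γ)) = 1 − 1.00 = 0.00
(α ∨ ~(~γ ∨ (α ∨ β))) → ~((β ↔ γ) ⊕ (γ ↔ γ)) = min(1, 1 − 0.79 + 0.00) = min(1, 0.21) = 0.21
~((α ∨ ~(~γ ∨ (α ∨ β))) → ~((β ↔ γ) ⊕ (γ ↔ γ))) = 1 − 0.21 = 0.79

0.79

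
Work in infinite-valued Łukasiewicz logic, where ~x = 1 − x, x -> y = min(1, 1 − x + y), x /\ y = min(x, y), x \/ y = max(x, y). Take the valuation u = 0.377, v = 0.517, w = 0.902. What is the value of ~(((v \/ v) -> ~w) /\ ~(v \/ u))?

v \/ v = max(0.517, 0.517) = 0.517
~w = 1 − 0.902 = 0.098
(v \/ v) -> ~w = min(1, 1 − 0.517 + 0.098) = min(1, 0.581) = 0.581
v \/ u = max(0.517, 0.377) = 0.517
~(v \/ u) = 1 − 0.517 = 0.483
((v \/ v) -> ~w) /\ ~(v \/ u) = min(0.581, 0.483) = 0.483
~(((v \/ v) -> ~w) /\ ~(v \/ u)) = 1 − 0.483 = 0.517

0.517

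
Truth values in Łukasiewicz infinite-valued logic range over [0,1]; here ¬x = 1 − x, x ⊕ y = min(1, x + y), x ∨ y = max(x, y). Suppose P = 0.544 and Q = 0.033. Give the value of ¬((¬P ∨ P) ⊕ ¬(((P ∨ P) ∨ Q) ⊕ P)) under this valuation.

0.456

¬P = 1 − 0.544 = 0.456
¬P ∨ P = max(0.456, 0.544) = 0.544
P ∨ P = max(0.544, 0.544) = 0.544
(P ∨ P) ∨ Q = max(0.544, 0.033) = 0.544
((P ∨ P) ∨ Q) ⊕ P = min(1, 0.544 + 0.544) = min(1, 1.088) = 1.000
¬(((P ∨ P) ∨ Q) ⊕ P) = 1 − 1.000 = 0.000
(¬P ∨ P) ⊕ ¬(((P ∨ P) ∨ Q) ⊕ P) = min(1, 0.544 + 0.000) = min(1, 0.544) = 0.544
¬((¬P ∨ P) ⊕ ¬(((P ∨ P) ∨ Q) ⊕ P)) = 1 − 0.544 = 0.456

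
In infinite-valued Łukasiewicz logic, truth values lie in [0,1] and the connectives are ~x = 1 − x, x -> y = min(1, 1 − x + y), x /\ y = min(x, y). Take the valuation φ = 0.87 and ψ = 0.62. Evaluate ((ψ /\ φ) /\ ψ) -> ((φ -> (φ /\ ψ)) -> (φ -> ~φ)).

ψ /\ φ = min(0.62, 0.87) = 0.62
(ψ /\ φ) /\ ψ = min(0.62, 0.62) = 0.62
φ /\ ψ = min(0.87, 0.62) = 0.62
φ -> (φ /\ ψ) = min(1, 1 − 0.87 + 0.62) = min(1, 0.75) = 0.75
~φ = 1 − 0.87 = 0.13
φ -> ~φ = min(1, 1 − 0.87 + 0.13) = min(1, 0.26) = 0.26
(φ -> (φ /\ ψ)) -> (φ -> ~φ) = min(1, 1 − 0.75 + 0.26) = min(1, 0.51) = 0.51
((ψ /\ φ) /\ ψ) -> ((φ -> (φ /\ ψ)) -> (φ -> ~φ)) = min(1, 1 − 0.62 + 0.51) = min(1, 0.89) = 0.89

0.89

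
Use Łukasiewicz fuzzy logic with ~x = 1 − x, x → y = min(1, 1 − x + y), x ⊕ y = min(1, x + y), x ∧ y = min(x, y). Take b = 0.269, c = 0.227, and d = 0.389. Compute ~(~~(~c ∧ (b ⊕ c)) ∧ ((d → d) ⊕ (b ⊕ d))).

0.504

~c = 1 − 0.227 = 0.773
b ⊕ c = min(1, 0.269 + 0.227) = min(1, 0.496) = 0.496
~c ∧ (b ⊕ c) = min(0.773, 0.496) = 0.496
~(~c ∧ (b ⊕ c)) = 1 − 0.496 = 0.504
~~(~c ∧ (b ⊕ c)) = 1 − 0.504 = 0.496
d → d = min(1, 1 − 0.389 + 0.389) = min(1, 1.000) = 1.000
b ⊕ d = min(1, 0.269 + 0.389) = min(1, 0.658) = 0.658
(d → d) ⊕ (b ⊕ d) = min(1, 1.000 + 0.658) = min(1, 1.658) = 1.000
~~(~c ∧ (b ⊕ c)) ∧ ((d → d) ⊕ (b ⊕ d)) = min(0.496, 1.000) = 0.496
~(~~(~c ∧ (b ⊕ c)) ∧ ((d → d) ⊕ (b ⊕ d))) = 1 − 0.496 = 0.504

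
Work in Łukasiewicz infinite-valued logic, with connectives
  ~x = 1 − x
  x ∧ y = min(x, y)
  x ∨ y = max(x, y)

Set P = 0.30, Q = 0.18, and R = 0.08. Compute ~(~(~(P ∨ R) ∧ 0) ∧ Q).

P ∨ R = max(0.30, 0.08) = 0.30
~(P ∨ R) = 1 − 0.30 = 0.70
~(P ∨ R) ∧ 0 = min(0.70, 0.00) = 0.00
~(~(P ∨ R) ∧ 0) = 1 − 0.00 = 1.00
~(~(P ∨ R) ∧ 0) ∧ Q = min(1.00, 0.18) = 0.18
~(~(~(P ∨ R) ∧ 0) ∧ Q) = 1 − 0.18 = 0.82

0.82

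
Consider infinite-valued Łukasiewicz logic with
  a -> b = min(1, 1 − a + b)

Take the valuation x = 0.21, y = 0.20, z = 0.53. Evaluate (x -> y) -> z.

0.54

x -> y = min(1, 1 − 0.21 + 0.20) = min(1, 0.99) = 0.99
(x -> y) -> z = min(1, 1 − 0.99 + 0.53) = min(1, 0.54) = 0.54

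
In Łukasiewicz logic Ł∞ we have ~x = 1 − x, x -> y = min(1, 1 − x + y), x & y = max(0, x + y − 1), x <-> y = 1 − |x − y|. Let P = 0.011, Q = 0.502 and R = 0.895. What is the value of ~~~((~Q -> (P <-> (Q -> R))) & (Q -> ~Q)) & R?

~Q = 1 − 0.502 = 0.498
Q -> R = min(1, 1 − 0.502 + 0.895) = min(1, 1.393) = 1.000
P <-> (Q -> R) = 1 − |0.011 − 1.000| = 1 − 0.989 = 0.011
~Q -> (P <-> (Q -> R)) = min(1, 1 − 0.498 + 0.011) = min(1, 0.513) = 0.513
Q -> ~Q = min(1, 1 − 0.502 + 0.498) = min(1, 0.996) = 0.996
(~Q -> (P <-> (Q -> R))) & (Q -> ~Q) = max(0, 0.513 + 0.996 − 1) = max(0, 0.509) = 0.509
~((~Q -> (P <-> (Q -> R))) & (Q -> ~Q)) = 1 − 0.509 = 0.491
~~((~Q -> (P <-> (Q -> R))) & (Q -> ~Q)) = 1 − 0.491 = 0.509
~~~((~Q -> (P <-> (Q -> R))) & (Q -> ~Q)) = 1 − 0.509 = 0.491
~~~((~Q -> (P <-> (Q -> R))) & (Q -> ~Q)) & R = max(0, 0.491 + 0.895 − 1) = max(0, 0.386) = 0.386

0.386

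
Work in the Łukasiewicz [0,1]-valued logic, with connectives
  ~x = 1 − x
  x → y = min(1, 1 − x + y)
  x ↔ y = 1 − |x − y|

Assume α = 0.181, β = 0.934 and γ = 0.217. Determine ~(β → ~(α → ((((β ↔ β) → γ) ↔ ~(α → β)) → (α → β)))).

β ↔ β = 1 − |0.934 − 0.934| = 1 − 0.000 = 1.000
(β ↔ β) → γ = min(1, 1 − 1.000 + 0.217) = min(1, 0.217) = 0.217
α → β = min(1, 1 − 0.181 + 0.934) = min(1, 1.753) = 1.000
~(α → β) = 1 − 1.000 = 0.000
((β ↔ β) → γ) ↔ ~(α → β) = 1 − |0.217 − 0.000| = 1 − 0.217 = 0.783
(((β ↔ β) → γ) ↔ ~(α → β)) → (α → β) = min(1, 1 − 0.783 + 1.000) = min(1, 1.217) = 1.000
α → ((((β ↔ β) → γ) ↔ ~(α → β)) → (α → β)) = min(1, 1 − 0.181 + 1.000) = min(1, 1.819) = 1.000
~(α → ((((β ↔ β) → γ) ↔ ~(α → β)) → (α → β))) = 1 − 1.000 = 0.000
β → ~(α → ((((β ↔ β) → γ) ↔ ~(α → β)) → (α → β))) = min(1, 1 − 0.934 + 0.000) = min(1, 0.066) = 0.066
~(β → ~(α → ((((β ↔ β) → γ) ↔ ~(α → β)) → (α → β)))) = 1 − 0.066 = 0.934

0.934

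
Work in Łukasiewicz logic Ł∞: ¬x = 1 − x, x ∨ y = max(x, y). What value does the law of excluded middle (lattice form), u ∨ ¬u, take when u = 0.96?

0.96

¬u = 1 − 0.96 = 0.04
u ∨ ¬u = max(0.96, 0.04) = 0.96
(The value 0.96 < 1 shows this instance is not satisfied; not a Ł∞-tautology — its value is max(a, 1−a).)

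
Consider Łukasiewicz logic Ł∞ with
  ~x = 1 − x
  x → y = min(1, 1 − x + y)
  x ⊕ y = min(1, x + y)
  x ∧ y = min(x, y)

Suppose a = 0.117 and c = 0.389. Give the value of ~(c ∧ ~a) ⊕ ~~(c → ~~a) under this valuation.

~a = 1 − 0.117 = 0.883
c ∧ ~a = min(0.389, 0.883) = 0.389
~(c ∧ ~a) = 1 − 0.389 = 0.611
~~a = 1 − 0.883 = 0.117
c → ~~a = min(1, 1 − 0.389 + 0.117) = min(1, 0.728) = 0.728
~(c → ~~a) = 1 − 0.728 = 0.272
~~(c → ~~a) = 1 − 0.272 = 0.728
~(c ∧ ~a) ⊕ ~~(c → ~~a) = min(1, 0.611 + 0.728) = min(1, 1.339) = 1.000

1.000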